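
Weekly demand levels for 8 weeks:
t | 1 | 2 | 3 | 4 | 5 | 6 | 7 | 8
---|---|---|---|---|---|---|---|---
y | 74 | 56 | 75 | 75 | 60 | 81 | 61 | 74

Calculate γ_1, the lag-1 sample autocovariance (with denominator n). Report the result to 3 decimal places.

-50.281

Mean ȳ = (74 + 56 + 75 + 75 + 60 + 81 + 61 + 74)/8 = 69.5000
Σ_{t=1}^{7}(y_t−ȳ)(y_{t+1}−ȳ) = -402.2500
γ_1 = -402.2500 / 8 = -50.281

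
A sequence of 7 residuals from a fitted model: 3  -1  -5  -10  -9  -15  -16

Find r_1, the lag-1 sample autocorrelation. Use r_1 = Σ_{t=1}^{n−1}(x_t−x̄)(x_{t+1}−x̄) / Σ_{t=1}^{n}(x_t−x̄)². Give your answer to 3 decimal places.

0.530

Mean x̄ = (3 − 1 − 5 − 10 − 9 − 15 − 16)/7 = -7.5714
Deviations from mean: 10.5714, 6.5714, 2.5714, -2.4286, -1.4286, -7.4286, -8.4286
Σ(x_t−x̄)(x_{t+1}−x̄) = (69.4694) + (16.8980) + (-6.2449) + (3.4694) + (10.6122) + (62.6122) = 156.8163
Denominator Σ(x_t−x̄)² = 295.7143
r_1 = 156.8163 / 295.7143 = 0.530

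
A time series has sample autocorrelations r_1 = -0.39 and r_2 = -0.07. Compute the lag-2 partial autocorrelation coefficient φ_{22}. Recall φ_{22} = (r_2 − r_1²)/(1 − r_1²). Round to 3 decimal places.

φ_{22} = (r_2 − r_1²) / (1 − r_1²)
r_1² = (-0.39)² = 0.1521
Numerator = -0.07 − 0.1521 = -0.2221; denominator = 1 − 0.1521 = 0.8479
φ_{22} = -0.2221 / 0.8479 = -0.262

-0.262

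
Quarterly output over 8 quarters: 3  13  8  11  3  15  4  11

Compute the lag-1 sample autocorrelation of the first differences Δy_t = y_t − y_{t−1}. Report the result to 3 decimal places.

First differences Δy: 10, -5, 3, -8, 12, -11, 7
Mean of differences = 1.1429
Numerator Σ(Δy_t−Δȳ)(Δy_{t+1}−Δȳ) = -385.0204
Denominator Σ(Δy_t−Δȳ)² = 502.8571
r_1(Δy) = -385.0204 / 502.8571 = -0.766

-0.766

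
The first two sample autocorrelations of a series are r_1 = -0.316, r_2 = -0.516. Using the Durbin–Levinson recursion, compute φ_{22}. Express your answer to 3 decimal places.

-0.684

φ_{22} = (r_2 − r_1²) / (1 − r_1²)
r_1² = (-0.316)² = 0.099856
Numerator = -0.516 − 0.0999 = -0.6159; denominator = 1 − 0.0999 = 0.9001
φ_{22} = -0.6159 / 0.9001 = -0.684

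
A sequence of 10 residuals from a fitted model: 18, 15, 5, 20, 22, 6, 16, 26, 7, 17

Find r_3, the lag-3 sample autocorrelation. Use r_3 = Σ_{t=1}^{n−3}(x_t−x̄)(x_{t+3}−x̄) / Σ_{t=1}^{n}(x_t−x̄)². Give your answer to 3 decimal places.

0.573

Mean x̄ = (18 + 15 + 5 + 20 + 22 + 6 + 16 + 26 + 7 + 17)/10 = 15.2000
Σ(x_t−x̄)(x_{t+3}−x̄) = (13.4400) + (-1.3600) + (93.8400) + (3.8400) + (73.4400) + (75.4400) + (1.4400) = 260.0800
Denominator Σ(x_t−x̄)² = 453.6000
r_3 = 260.0800 / 453.6000 = 0.573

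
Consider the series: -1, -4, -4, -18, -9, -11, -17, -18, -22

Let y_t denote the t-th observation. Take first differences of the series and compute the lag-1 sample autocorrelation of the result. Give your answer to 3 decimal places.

-0.575

First differences Δy: -3, 0, -14, 9, -2, -6, -1, -4
Mean of differences = -2.6250
Numerator Σ(Δy_t−Δȳ)(Δy_{t+1}−Δȳ) = -165.6406
Denominator Σ(Δy_t−Δȳ)² = 287.8750
r_1(Δy) = -165.6406 / 287.8750 = -0.575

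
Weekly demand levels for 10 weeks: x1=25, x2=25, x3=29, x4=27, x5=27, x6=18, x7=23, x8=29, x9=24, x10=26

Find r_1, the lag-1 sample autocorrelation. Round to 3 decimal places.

Mean x̄ = (25 + 25 + 29 + 27 + 27 + 18 + 23 + 29 + 24 + 26)/10 = 25.3000
Numerator Σ_{t=1}^{9}(x_t−x̄)(x_{t+1}−x̄) = -1.6900
Denominator Σ(x_t−x̄)² = 94.1000
r_1 = -1.6900 / 94.1000 = -0.018

-0.018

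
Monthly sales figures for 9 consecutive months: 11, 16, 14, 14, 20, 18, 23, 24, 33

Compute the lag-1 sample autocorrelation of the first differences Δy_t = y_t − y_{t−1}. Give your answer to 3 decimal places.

-0.412

First differences Δy: 5, -2, 0, 6, -2, 5, 1, 9
Mean of differences = 2.7500
Numerator Σ(Δy_t−Δȳ)(Δy_{t+1}−Δȳ) = -47.5625
Denominator Σ(Δy_t−Δȳ)² = 115.5000
r_1(Δy) = -47.5625 / 115.5000 = -0.412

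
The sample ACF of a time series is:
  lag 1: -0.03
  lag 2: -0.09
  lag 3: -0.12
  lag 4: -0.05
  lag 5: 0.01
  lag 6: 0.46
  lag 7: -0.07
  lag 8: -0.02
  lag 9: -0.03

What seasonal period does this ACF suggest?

The largest autocorrelation is r_6 = 0.46; the remaining lags stay at or below 0.01.
The dominant spike at lag 6 indicates a seasonal period of 6.

6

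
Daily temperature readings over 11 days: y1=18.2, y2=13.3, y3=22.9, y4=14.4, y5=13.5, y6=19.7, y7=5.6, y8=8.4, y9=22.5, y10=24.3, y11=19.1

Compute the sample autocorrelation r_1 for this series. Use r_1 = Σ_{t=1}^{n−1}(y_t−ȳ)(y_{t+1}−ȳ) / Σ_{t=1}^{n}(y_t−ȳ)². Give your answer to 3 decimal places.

Mean ȳ = (18.2 + 13.3 + 22.9 + 14.4 + 13.5 + 19.7 + 5.6 + 8.4 + 22.5 + 24.3 + 19.1)/11 = 16.5364
Numerator Σ_{t=1}^{10}(y_t−ȳ)(y_{t+1}−ȳ) = 29.3705
Denominator Σ(y_t−ȳ)² = 365.7455
r_1 = 29.3705 / 365.7455 = 0.080

0.080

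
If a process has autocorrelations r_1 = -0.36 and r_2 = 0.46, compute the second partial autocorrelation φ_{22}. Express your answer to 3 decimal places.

φ_{22} = (r_2 − r_1²) / (1 − r_1²)
r_1² = (-0.36)² = 0.1296
Numerator = 0.46 − 0.1296 = 0.3304; denominator = 1 − 0.1296 = 0.8704
φ_{22} = 0.3304 / 0.8704 = 0.380

0.380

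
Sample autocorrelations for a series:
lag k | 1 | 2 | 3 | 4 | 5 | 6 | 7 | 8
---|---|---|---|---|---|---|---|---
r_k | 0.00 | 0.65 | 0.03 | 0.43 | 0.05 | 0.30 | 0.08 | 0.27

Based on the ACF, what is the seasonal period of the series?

2

The largest autocorrelation is r_2 = 0.65, with weaker echoes at lags 4 (0.43), 6 (0.30) and 8 (0.27); the remaining lags stay at or below 0.08.
The dominant spike at lag 2 indicates a seasonal period of 2.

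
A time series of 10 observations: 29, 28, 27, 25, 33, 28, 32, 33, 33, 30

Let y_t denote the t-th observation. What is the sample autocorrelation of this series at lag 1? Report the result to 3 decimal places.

Mean ȳ = (29 + 28 + 27 + 25 + 33 + 28 + 32 + 33 + 33 + 30)/10 = 29.8000
Numerator Σ_{t=1}^{9}(y_t−ȳ)(y_{t+1}−ȳ) = 12.7600
Denominator Σ(y_t−ȳ)² = 73.6000
r_1 = 12.7600 / 73.6000 = 0.173

0.173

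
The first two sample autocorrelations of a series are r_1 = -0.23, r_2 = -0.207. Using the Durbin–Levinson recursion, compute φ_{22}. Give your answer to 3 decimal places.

-0.274

φ_{22} = (r_2 − r_1²) / (1 − r_1²)
r_1² = (-0.23)² = 0.0529
Numerator = -0.207 − 0.0529 = -0.2599; denominator = 1 − 0.0529 = 0.9471
φ_{22} = -0.2599 / 0.9471 = -0.274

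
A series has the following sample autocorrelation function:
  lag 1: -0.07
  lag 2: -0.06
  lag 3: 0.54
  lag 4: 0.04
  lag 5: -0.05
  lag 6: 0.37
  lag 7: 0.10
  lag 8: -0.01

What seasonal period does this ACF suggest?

3

The largest autocorrelation is r_3 = 0.54, with a weaker echo at lag 6 (0.37); the remaining lags stay at or below 0.10.
The dominant spike at lag 3 indicates a seasonal period of 3.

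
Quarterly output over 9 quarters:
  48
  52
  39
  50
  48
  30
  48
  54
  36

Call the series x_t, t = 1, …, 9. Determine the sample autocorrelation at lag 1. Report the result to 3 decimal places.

-0.344

Mean x̄ = (48 + 52 + 39 + 50 + 48 + 30 + 48 + 54 + 36)/9 = 45.0000
Numerator Σ_{t=1}^{8}(x_t−x̄)(x_{t+1}−x̄) = -180.0000
Denominator Σ(x_t−x̄)² = 524.0000
r_1 = -180.0000 / 524.0000 = -0.344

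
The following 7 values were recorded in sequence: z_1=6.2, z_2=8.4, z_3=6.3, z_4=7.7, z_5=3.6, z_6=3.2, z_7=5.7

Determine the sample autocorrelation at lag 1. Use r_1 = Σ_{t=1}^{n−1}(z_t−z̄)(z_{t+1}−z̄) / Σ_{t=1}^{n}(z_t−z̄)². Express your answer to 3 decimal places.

0.227

Mean z̄ = (6.2 + 8.4 + 6.3 + 7.7 + 3.6 + 3.2 + 5.7)/7 = 5.8714
Σ(z_t−z̄)(z_{t+1}−z̄) = (0.8308) + (1.0837) + (0.7837) + (-4.1535) + (6.0680) + (0.4580) = 5.0706
Denominator Σ(z_t−z̄)² = 22.3543
r_1 = 5.0706 / 22.3543 = 0.227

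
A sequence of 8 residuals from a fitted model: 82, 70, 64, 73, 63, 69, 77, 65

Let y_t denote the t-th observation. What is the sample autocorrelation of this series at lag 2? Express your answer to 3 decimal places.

Mean ȳ = (82 + 70 + 64 + 73 + 63 + 69 + 77 + 65)/8 = 70.3750
Deviations from mean: 11.6250, -0.3750, -6.3750, 2.6250, -7.3750, -1.3750, 6.6250, -5.3750
Numerator Σ_{t=1}^{6}(y_t−ȳ)(y_{t+2}−ȳ) = -73.1563
Denominator Σ(y_t−ȳ)² = 311.8750
r_2 = -73.1563 / 311.8750 = -0.235

-0.235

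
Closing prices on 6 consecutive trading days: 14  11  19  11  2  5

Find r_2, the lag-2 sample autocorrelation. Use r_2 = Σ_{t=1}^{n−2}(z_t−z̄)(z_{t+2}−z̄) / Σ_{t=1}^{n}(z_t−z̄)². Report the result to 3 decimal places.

-0.233

Mean z̄ = (14 + 11 + 19 + 11 + 2 + 5)/6 = 10.3333
Numerator Σ_{t=1}^{4}(z_t−z̄)(z_{t+2}−z̄) = -43.5556
Denominator Σ(z_t−z̄)² = 187.3333
r_2 = -43.5556 / 187.3333 = -0.233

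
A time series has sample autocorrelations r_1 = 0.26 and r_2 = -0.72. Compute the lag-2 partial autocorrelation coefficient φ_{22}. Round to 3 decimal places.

-0.845

φ_{22} = (r_2 − r_1²) / (1 − r_1²)
r_1² = (0.26)² = 0.0676
Numerator = -0.72 − 0.0676 = -0.7876; denominator = 1 − 0.0676 = 0.9324
φ_{22} = -0.7876 / 0.9324 = -0.845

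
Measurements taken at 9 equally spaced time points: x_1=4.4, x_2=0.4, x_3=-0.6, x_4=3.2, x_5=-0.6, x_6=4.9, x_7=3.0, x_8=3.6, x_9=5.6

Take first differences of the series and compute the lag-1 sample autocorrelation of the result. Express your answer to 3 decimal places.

First differences Δx: -4.0, -1.0, 3.8, -3.8, 5.5, -1.9, 0.6, 2.0
Mean of differences = 0.1500
Numerator Σ(Δx_t−Δx̄)(Δx_{t+1}−Δx̄) = -46.0325
Denominator Σ(Δx_t−Δx̄)² = 83.9200
r_1(Δx) = -46.0325 / 83.9200 = -0.549

-0.549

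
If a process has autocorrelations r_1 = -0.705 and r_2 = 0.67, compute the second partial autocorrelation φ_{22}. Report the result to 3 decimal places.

φ_{22} = (r_2 − r_1²) / (1 − r_1²)
r_1² = (-0.705)² = 0.497025
Numerator = 0.67 − 0.4970 = 0.1730; denominator = 1 − 0.4970 = 0.5030
φ_{22} = 0.1730 / 0.5030 = 0.344

0.344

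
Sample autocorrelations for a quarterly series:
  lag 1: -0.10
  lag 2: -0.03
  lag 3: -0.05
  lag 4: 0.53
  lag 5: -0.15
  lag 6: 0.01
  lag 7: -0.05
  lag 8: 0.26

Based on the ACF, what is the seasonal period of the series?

The largest autocorrelation is r_4 = 0.53, with a weaker echo at lag 8 (0.26); the remaining lags stay at or below 0.01.
The dominant spike at lag 4 indicates a seasonal period of 4.

4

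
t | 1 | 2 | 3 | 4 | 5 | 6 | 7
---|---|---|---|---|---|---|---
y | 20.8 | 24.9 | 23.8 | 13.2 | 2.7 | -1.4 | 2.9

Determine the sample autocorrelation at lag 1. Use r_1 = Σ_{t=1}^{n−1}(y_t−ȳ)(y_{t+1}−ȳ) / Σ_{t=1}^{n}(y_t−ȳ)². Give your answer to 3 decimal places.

Mean ȳ = (20.8 + 24.9 + 23.8 + 13.2 + 2.7 − 1.4 + 2.9)/7 = 12.4143
Σ(y_t−ȳ)(y_{t+1}−ȳ) = (104.7016) + (142.1588) + (8.9459) + (-7.6327) + (134.1959) + (131.4331) = 513.8027
Denominator Σ(y_t−ȳ)² = 732.1886
r_1 = 513.8027 / 732.1886 = 0.702

0.702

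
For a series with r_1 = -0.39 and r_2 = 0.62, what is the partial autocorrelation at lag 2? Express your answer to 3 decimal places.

φ_{22} = (r_2 − r_1²) / (1 − r_1²)
r_1² = (-0.39)² = 0.1521
Numerator = 0.62 − 0.1521 = 0.4679; denominator = 1 − 0.1521 = 0.8479
φ_{22} = 0.4679 / 0.8479 = 0.552

0.552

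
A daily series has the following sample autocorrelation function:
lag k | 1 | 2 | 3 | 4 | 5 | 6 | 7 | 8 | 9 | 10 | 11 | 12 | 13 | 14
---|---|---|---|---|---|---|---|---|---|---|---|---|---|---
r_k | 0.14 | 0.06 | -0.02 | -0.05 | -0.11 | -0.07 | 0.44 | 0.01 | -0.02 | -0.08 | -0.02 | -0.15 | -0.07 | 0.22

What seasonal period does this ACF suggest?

The largest autocorrelation is r_7 = 0.44, with a weaker echo at lag 14 (0.22); the remaining lags stay at or below 0.14.
The dominant spike at lag 7 indicates a seasonal period of 7.

7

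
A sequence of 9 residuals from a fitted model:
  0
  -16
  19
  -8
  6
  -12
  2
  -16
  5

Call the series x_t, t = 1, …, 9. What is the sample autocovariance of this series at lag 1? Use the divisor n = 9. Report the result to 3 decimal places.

-85.833

Mean x̄ = (0 − 16 + 19 − 8 + 6 − 12 + 2 − 16 + 5)/9 = -2.2222
Σ_{t=1}^{8}(x_t−x̄)(x_{t+1}−x̄) = -772.4938
γ_1 = -772.4938 / 9 = -85.833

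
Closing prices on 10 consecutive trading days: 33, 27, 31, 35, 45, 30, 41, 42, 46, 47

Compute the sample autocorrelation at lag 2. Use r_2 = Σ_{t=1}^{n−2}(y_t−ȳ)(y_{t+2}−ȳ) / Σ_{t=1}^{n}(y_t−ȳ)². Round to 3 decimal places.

0.186

Mean ȳ = (33 + 27 + 31 + 35 + 45 + 30 + 41 + 42 + 46 + 47)/10 = 37.7000
Numerator Σ_{t=1}^{8}(y_t−ȳ)(y_{t+2}−ȳ) = 90.6200
Denominator Σ(y_t−ȳ)² = 486.1000
r_2 = 90.6200 / 486.1000 = 0.186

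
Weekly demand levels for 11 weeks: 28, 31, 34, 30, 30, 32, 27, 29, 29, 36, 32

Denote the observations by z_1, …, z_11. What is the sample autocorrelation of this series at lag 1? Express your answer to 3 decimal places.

Mean z̄ = (28 + 31 + 34 + 30 + 30 + 32 + 27 + 29 + 29 + 36 + 32)/11 = 30.7273
Numerator Σ_{t=1}^{10}(z_t−z̄)(z_{t+1}−z̄) = -0.3471
Denominator Σ(z_t−z̄)² = 70.1818
r_1 = -0.3471 / 70.1818 = -0.005

-0.005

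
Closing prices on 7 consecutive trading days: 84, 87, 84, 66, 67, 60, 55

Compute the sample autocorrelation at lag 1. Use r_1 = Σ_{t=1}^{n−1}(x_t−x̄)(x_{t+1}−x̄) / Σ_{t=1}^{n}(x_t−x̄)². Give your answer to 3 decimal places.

0.579

Mean x̄ = (84 + 87 + 84 + 66 + 67 + 60 + 55)/7 = 71.8571
Deviations from mean: 12.1429, 15.1429, 12.1429, -5.8571, -4.8571, -11.8571, -16.8571
Numerator Σ_{t=1}^{6}(x_t−x̄)(x_{t+1}−x̄) = 582.5510
Denominator Σ(x_t−x̄)² = 1006.8571
r_1 = 582.5510 / 1006.8571 = 0.579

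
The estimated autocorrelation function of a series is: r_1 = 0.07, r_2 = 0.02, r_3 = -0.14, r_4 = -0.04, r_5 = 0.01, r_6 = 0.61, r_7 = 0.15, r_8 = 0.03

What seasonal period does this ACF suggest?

6

The largest autocorrelation is r_6 = 0.61; the remaining lags stay at or below 0.15.
The dominant spike at lag 6 indicates a seasonal period of 6.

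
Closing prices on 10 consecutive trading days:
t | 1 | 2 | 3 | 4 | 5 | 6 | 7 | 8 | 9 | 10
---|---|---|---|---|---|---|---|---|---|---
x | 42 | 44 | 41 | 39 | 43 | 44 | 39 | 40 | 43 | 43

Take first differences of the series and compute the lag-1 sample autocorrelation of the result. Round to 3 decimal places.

First differences Δx: 2, -3, -2, 4, 1, -5, 1, 3, 0
Mean of differences = 0.1111
Numerator Σ(Δx_t−Δx̄)(Δx_{t+1}−Δx̄) = -10.9012
Denominator Σ(Δx_t−Δx̄)² = 68.8889
r_1(Δx) = -10.9012 / 68.8889 = -0.158

-0.158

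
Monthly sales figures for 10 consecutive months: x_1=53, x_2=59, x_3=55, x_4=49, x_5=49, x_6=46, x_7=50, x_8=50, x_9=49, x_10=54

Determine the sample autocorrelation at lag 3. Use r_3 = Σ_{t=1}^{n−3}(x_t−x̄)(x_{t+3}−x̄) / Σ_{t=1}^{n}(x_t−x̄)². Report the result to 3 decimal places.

-0.195

Mean x̄ = (53 + 59 + 55 + 49 + 49 + 46 + 50 + 50 + 49 + 54)/10 = 51.4000
Σ(x_t−x̄)(x_{t+3}−x̄) = (-3.8400) + (-18.2400) + (-19.4400) + (3.3600) + (3.3600) + (12.9600) + (-3.6400) = -25.4800
Denominator Σ(x_t−x̄)² = 130.4000
r_3 = -25.4800 / 130.4000 = -0.195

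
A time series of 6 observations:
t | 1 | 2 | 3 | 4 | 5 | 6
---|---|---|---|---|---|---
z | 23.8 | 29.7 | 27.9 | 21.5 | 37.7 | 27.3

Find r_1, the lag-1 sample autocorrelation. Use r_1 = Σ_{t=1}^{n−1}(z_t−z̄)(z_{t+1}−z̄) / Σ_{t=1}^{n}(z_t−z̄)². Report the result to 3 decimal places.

Mean z̄ = (23.8 + 29.7 + 27.9 + 21.5 + 37.7 + 27.3)/6 = 27.9833
Deviations from mean: -4.1833, 1.7167, -0.0833, -6.4833, 9.7167, -0.6833
Σ(z_t−z̄)(z_{t+1}−z̄) = (-7.1814) + (-0.1431) + (0.5403) + (-62.9964) + (-6.6397) = -76.4203
Denominator Σ(z_t−z̄)² = 157.3683
r_1 = -76.4203 / 157.3683 = -0.486

-0.486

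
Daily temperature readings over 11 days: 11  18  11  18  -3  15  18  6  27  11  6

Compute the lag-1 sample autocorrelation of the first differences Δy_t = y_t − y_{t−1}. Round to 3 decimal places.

First differences Δy: 7, -7, 7, -21, 18, 3, -12, 21, -16, -5
Mean of differences = -0.5000
Numerator Σ(Δy_t−Δȳ)(Δy_{t+1}−Δȳ) = -1116.7500
Denominator Σ(Δy_t−Δȳ)² = 1784.5000
r_1(Δy) = -1116.7500 / 1784.5000 = -0.626

-0.626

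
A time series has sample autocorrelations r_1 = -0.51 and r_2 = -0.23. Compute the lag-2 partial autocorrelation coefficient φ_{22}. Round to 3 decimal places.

-0.662

φ_{22} = (r_2 − r_1²) / (1 − r_1²)
r_1² = (-0.51)² = 0.2601
Numerator = -0.23 − 0.2601 = -0.4901; denominator = 1 − 0.2601 = 0.7399
φ_{22} = -0.4901 / 0.7399 = -0.662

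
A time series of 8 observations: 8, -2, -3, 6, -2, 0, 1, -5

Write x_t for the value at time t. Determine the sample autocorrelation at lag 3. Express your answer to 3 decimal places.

0.466

Mean x̄ = (8 − 2 − 3 + 6 − 2 + 0 + 1 − 5)/8 = 0.3750
Deviations from mean: 7.6250, -2.3750, -3.3750, 5.6250, -2.3750, -0.3750, 0.6250, -5.3750
Numerator Σ_{t=1}^{5}(x_t−x̄)(x_{t+3}−x̄) = 66.0781
Denominator Σ(x_t−x̄)² = 141.8750
r_3 = 66.0781 / 141.8750 = 0.466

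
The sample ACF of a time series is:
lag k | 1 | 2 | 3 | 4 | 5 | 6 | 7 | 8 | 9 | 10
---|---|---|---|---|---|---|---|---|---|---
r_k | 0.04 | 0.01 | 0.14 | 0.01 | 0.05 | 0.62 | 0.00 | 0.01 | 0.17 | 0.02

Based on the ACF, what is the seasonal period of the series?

The largest autocorrelation is r_6 = 0.62; the remaining lags stay at or below 0.17.
The dominant spike at lag 6 indicates a seasonal period of 6.

6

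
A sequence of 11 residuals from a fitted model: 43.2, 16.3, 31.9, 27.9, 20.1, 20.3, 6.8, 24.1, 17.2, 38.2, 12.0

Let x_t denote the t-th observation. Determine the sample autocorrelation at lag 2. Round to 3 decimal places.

0.272

Mean x̄ = (43.2 + 16.3 + 31.9 + 27.9 + 20.1 + 20.3 + 6.8 + 24.1 + 17.2 + 38.2 + 12.0)/11 = 23.4545
Numerator Σ_{t=1}^{9}(x_t−x̄)(x_{t+2}−x̄) = 331.7595
Denominator Σ(x_t−x̄)² = 1218.9073
r_2 = 331.7595 / 1218.9073 = 0.272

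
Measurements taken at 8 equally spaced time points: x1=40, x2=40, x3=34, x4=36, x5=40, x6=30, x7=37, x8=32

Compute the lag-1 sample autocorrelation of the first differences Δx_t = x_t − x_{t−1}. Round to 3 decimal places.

-0.696

First differences Δx: 0, -6, 2, 4, -10, 7, -5
Mean of differences = -1.1429
Numerator Σ(Δx_t−Δx̄)(Δx_{t+1}−Δx̄) = -153.7347
Denominator Σ(Δx_t−Δx̄)² = 220.8571
r_1(Δx) = -153.7347 / 220.8571 = -0.696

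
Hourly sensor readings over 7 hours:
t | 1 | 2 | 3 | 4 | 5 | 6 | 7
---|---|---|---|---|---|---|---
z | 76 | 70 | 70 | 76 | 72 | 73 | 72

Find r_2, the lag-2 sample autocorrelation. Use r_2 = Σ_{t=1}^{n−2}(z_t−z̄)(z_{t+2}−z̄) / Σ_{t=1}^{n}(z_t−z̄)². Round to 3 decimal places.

Mean z̄ = (76 + 70 + 70 + 76 + 72 + 73 + 72)/7 = 72.7143
Numerator Σ_{t=1}^{5}(z_t−z̄)(z_{t+2}−z̄) = -14.4490
Denominator Σ(z_t−z̄)² = 37.4286
r_2 = -14.4490 / 37.4286 = -0.386

-0.386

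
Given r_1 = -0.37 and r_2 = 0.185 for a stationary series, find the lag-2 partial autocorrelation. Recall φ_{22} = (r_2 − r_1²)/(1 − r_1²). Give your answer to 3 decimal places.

0.056

φ_{22} = (r_2 − r_1²) / (1 − r_1²)
r_1² = (-0.37)² = 0.1369
Numerator = 0.185 − 0.1369 = 0.0481; denominator = 1 − 0.1369 = 0.8631
φ_{22} = 0.0481 / 0.8631 = 0.056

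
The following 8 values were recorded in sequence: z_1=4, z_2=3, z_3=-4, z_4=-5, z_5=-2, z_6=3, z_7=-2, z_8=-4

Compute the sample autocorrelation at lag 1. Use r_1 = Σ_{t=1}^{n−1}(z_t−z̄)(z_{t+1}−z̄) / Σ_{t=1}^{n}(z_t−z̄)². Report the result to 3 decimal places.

0.206

Mean z̄ = (4 + 3 − 4 − 5 − 2 + 3 − 2 − 4)/8 = -0.8750
Numerator Σ_{t=1}^{7}(z_t−z̄)(z_{t+1}−z̄) = 19.1094
Denominator Σ(z_t−z̄)² = 92.8750
r_1 = 19.1094 / 92.8750 = 0.206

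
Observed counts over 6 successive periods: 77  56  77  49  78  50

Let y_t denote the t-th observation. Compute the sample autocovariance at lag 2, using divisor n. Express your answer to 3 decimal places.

Mean ȳ = (77 + 56 + 77 + 49 + 78 + 50)/6 = 64.5000
Σ_{t=1}^{4}(y_t−ȳ)(y_{t+2}−ȳ) = 681.5000
γ_2 = 681.5000 / 6 = 113.583

113.583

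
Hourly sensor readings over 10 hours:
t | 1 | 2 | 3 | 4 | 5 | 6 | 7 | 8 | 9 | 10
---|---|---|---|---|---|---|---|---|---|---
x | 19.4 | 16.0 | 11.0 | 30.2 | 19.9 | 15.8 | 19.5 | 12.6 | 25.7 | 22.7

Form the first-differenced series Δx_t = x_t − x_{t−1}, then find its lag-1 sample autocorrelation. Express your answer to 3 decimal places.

-0.531

First differences Δx: -3.4, -5.0, 19.2, -10.3, -4.1, 3.7, -6.9, 13.1, -3.0
Mean of differences = 0.3667
Numerator Σ(Δx_t−Δx̄)(Δx_{t+1}−Δx̄) = -408.6111
Denominator Σ(Δx_t−Δx̄)² = 768.8000
r_1(Δx) = -408.6111 / 768.8000 = -0.531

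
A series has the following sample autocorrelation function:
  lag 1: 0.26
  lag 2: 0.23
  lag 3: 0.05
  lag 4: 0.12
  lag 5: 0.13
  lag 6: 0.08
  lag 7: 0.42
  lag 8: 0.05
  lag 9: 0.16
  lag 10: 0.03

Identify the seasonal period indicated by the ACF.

7

The largest autocorrelation is r_7 = 0.42; the remaining lags stay at or below 0.26. The elevated value at lag 1 (0.26), dropping to 0.23 at lag 2, reflects decaying short-term dependence rather than seasonality.
The dominant spike at lag 7 indicates a seasonal period of 7.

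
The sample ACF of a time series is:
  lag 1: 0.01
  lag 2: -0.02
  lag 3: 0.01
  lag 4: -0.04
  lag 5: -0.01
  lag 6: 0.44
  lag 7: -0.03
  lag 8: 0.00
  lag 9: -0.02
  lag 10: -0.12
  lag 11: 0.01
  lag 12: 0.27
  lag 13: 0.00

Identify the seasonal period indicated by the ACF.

6

The largest autocorrelation is r_6 = 0.44, with a weaker echo at lag 12 (0.27); the remaining lags stay at or below 0.01.
The dominant spike at lag 6 indicates a seasonal period of 6.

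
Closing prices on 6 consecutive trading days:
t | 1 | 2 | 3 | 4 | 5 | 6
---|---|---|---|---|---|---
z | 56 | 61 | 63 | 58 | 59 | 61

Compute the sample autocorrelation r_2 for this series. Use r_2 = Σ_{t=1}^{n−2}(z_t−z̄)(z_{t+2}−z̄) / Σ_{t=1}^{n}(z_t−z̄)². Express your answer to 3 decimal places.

-0.603

Mean z̄ = (56 + 61 + 63 + 58 + 59 + 61)/6 = 59.6667
Σ(z_t−z̄)(z_{t+2}−z̄) = (-12.2222) + (-2.2222) + (-2.2222) + (-2.2222) = -18.8889
Denominator Σ(z_t−z̄)² = 31.3333
r_2 = -18.8889 / 31.3333 = -0.603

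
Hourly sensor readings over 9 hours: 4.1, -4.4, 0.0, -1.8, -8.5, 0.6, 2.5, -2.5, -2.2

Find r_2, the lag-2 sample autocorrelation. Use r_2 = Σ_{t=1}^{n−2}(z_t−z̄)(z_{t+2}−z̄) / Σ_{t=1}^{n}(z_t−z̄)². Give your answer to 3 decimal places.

Mean z̄ = (4.1 − 4.4 + 0.0 − 1.8 − 8.5 + 0.6 + 2.5 − 2.5 − 2.2)/9 = -1.3556
Numerator Σ_{t=1}^{7}(z_t−z̄)(z_{t+2}−z̄) = -34.8451
Denominator Σ(z_t−z̄)² = 112.8222
r_2 = -34.8451 / 112.8222 = -0.309

-0.309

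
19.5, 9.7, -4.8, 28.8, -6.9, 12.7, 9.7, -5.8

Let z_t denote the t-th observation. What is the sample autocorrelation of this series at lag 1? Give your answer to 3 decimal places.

-0.568

Mean z̄ = (19.5 + 9.7 − 4.8 + 28.8 − 6.9 + 12.7 + 9.7 − 5.8)/8 = 7.8625
Deviations from mean: 11.6375, 1.8375, -12.6625, 20.9375, -14.7625, 4.8375, 1.8375, -13.6625
Σ(z_t−z̄)(z_{t+1}−z̄) = (21.3839) + (-23.2673) + (-265.1211) + (-309.0898) + (-71.4136) + (8.8889) + (-25.1048) = -663.7239
Denominator Σ(z_t−z̄)² = 1168.8988
r_1 = -663.7239 / 1168.8988 = -0.568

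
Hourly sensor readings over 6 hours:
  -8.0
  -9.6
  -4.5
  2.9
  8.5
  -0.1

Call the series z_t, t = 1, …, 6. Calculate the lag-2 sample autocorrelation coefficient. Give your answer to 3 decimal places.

-0.167

Mean z̄ = (-8.0 − 9.6 − 4.5 + 2.9 + 8.5 − 0.1)/6 = -1.8000
Deviations from mean: -6.2000, -7.8000, -2.7000, 4.7000, 10.3000, 1.7000
Σ(z_t−z̄)(z_{t+2}−z̄) = (16.7400) + (-36.6600) + (-27.8100) + (7.9900) = -39.7400
Denominator Σ(z_t−z̄)² = 237.6400
r_2 = -39.7400 / 237.6400 = -0.167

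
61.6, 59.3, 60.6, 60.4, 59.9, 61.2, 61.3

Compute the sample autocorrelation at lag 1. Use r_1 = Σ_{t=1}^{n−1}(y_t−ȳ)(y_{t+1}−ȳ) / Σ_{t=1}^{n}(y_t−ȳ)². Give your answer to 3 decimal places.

Mean ȳ = (61.6 + 59.3 + 60.6 + 60.4 + 59.9 + 61.2 + 61.3)/7 = 60.6143
Deviations from mean: 0.9857, -1.3143, -0.0143, -0.2143, -0.7143, 0.5857, 0.6857
Numerator Σ_{t=1}^{6}(y_t−ȳ)(y_{t+1}−ȳ) = -1.1373
Denominator Σ(y_t−ȳ)² = 4.0686
r_1 = -1.1373 / 4.0686 = -0.280

-0.280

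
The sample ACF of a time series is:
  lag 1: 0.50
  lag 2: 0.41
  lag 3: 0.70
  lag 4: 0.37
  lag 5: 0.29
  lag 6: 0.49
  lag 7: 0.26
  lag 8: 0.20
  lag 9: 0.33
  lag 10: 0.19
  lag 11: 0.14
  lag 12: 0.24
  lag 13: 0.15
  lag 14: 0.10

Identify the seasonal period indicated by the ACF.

3

The largest autocorrelation is r_3 = 0.70; the remaining lags stay at or below 0.50. The elevated value at lag 1 (0.50), dropping to 0.41 at lag 2, reflects decaying short-term dependence rather than seasonality.
The dominant spike at lag 3 indicates a seasonal period of 3.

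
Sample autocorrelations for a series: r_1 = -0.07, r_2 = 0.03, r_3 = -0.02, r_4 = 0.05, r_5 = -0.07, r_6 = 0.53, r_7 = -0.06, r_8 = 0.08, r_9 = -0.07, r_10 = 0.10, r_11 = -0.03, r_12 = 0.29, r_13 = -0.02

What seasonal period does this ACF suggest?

The largest autocorrelation is r_6 = 0.53, with a weaker echo at lag 12 (0.29); the remaining lags stay at or below 0.10.
The dominant spike at lag 6 indicates a seasonal period of 6.

6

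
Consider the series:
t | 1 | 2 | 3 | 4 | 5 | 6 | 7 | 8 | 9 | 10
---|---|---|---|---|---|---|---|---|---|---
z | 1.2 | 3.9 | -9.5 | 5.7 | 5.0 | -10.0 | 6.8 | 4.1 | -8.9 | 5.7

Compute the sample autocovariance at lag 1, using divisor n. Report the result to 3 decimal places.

Mean z̄ = (1.2 + 3.9 − 9.5 + 5.7 + 5.0 − 10.0 + 6.8 + 4.1 − 8.9 + 5.7)/10 = 0.4000
Σ_{t=1}^{9}(z_t−z̄)(z_{t+1}−z̄) = -234.3600
γ_1 = -234.3600 / 10 = -23.436

-23.436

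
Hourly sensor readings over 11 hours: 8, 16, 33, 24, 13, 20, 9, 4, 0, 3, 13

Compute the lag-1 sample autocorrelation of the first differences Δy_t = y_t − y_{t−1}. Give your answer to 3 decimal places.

First differences Δy: 8, 17, -9, -11, 7, -11, -5, -4, 3, 10
Mean of differences = 0.5000
Numerator Σ(Δy_t−Δȳ)(Δy_{t+1}−Δȳ) = 27.2500
Denominator Σ(Δy_t−Δȳ)² = 872.5000
r_1(Δy) = 27.2500 / 872.5000 = 0.031

0.031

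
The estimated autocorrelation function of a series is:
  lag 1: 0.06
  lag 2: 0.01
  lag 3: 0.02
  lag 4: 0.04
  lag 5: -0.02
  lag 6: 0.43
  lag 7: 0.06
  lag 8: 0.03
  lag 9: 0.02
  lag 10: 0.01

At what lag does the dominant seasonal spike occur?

The largest autocorrelation is r_6 = 0.43; the remaining lags stay at or below 0.06.
The dominant spike at lag 6 indicates a seasonal period of 6.

6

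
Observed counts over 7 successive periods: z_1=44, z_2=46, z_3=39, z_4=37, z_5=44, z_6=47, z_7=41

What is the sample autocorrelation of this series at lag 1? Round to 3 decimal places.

0.048

Mean z̄ = (44 + 46 + 39 + 37 + 44 + 47 + 41)/7 = 42.5714
Deviations from mean: 1.4286, 3.4286, -3.5714, -5.5714, 1.4286, 4.4286, -1.5714
Σ(z_t−z̄)(z_{t+1}−z̄) = (4.8980) + (-12.2449) + (19.8980) + (-7.9592) + (6.3265) + (-6.9592) = 3.9592
Denominator Σ(z_t−z̄)² = 81.7143
r_1 = 3.9592 / 81.7143 = 0.048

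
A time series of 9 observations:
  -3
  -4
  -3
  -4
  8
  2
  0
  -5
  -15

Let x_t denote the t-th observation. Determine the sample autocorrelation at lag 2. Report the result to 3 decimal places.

-0.076

Mean x̄ = (-3 − 4 − 3 − 4 + 8 + 2 + 0 − 5 − 15)/9 = -2.6667
Σ(x_t−x̄)(x_{t+2}−x̄) = (0.1111) + (1.7778) + (-3.5556) + (-6.2222) + (28.4444) + (-10.8889) + (-32.8889) = -23.2222
Denominator Σ(x_t−x̄)² = 304.0000
r_2 = -23.2222 / 304.0000 = -0.076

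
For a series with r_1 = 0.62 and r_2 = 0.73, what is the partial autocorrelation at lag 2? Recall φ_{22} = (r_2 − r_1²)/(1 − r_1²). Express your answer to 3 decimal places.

0.561

φ_{22} = (r_2 − r_1²) / (1 − r_1²)
r_1² = (0.62)² = 0.3844
Numerator = 0.73 − 0.3844 = 0.3456; denominator = 1 − 0.3844 = 0.6156
φ_{22} = 0.3456 / 0.6156 = 0.561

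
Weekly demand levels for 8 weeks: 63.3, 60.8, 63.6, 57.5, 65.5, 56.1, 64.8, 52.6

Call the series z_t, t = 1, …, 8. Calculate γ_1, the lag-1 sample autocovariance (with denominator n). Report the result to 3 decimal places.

Mean z̄ = (63.3 + 60.8 + 63.6 + 57.5 + 65.5 + 56.1 + 64.8 + 52.6)/8 = 60.5250
Deviations: 2.7750, 0.2750, 3.0750, -3.0250, 4.9750, -4.4250, 4.2750, -7.9250
Σ_{t=1}^{7}(z_t−z̄)(z_{t+1}−z̄) = -97.5531
γ_1 = -97.5531 / 8 = -12.194

-12.194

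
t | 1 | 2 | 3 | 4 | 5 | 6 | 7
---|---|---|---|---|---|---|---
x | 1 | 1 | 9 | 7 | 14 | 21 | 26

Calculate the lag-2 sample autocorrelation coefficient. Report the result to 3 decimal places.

Mean x̄ = (1 + 1 + 9 + 7 + 14 + 21 + 26)/7 = 11.2857
Deviations from mean: -10.2857, -10.2857, -2.2857, -4.2857, 2.7143, 9.7143, 14.7143
Σ(x_t−x̄)(x_{t+2}−x̄) = (23.5102) + (44.0816) + (-6.2041) + (-41.6327) + (39.9388) = 59.6939
Denominator Σ(x_t−x̄)² = 553.4286
r_2 = 59.6939 / 553.4286 = 0.108

0.108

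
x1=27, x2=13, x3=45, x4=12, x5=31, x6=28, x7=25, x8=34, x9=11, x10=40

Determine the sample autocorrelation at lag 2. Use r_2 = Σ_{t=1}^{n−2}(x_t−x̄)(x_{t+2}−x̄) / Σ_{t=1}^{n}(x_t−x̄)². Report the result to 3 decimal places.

0.318

Mean x̄ = (27 + 13 + 45 + 12 + 31 + 28 + 25 + 34 + 11 + 40)/10 = 26.6000
Numerator Σ_{t=1}^{8}(x_t−x̄)(x_{t+2}−x̄) = 393.8800
Denominator Σ(x_t−x̄)² = 1238.4000
r_2 = 393.8800 / 1238.4000 = 0.318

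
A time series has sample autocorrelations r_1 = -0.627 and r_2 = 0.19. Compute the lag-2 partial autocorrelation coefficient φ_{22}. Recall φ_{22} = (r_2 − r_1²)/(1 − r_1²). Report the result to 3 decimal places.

-0.335

φ_{22} = (r_2 − r_1²) / (1 − r_1²)
r_1² = (-0.627)² = 0.393129
Numerator = 0.19 − 0.3931 = -0.2031; denominator = 1 − 0.3931 = 0.6069
φ_{22} = -0.2031 / 0.6069 = -0.335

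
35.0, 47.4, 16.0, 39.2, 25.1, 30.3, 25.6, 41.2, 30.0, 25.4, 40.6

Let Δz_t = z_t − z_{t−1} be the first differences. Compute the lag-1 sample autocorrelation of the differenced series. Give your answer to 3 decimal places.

-0.706

First differences Δz: 12.4, -31.4, 23.2, -14.1, 5.2, -4.7, 15.6, -11.2, -4.6, 15.2
Mean of differences = 0.5600
Numerator Σ(Δz_t−Δz̄)(Δz_{t+1}−Δz̄) = -1797.1536
Denominator Σ(Δz_t−Δz̄)² = 2543.7640
r_1(Δz) = -1797.1536 / 2543.7640 = -0.706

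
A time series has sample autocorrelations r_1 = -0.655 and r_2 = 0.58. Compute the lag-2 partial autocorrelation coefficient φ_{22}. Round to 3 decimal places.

0.264

φ_{22} = (r_2 − r_1²) / (1 − r_1²)
r_1² = (-0.655)² = 0.429025
Numerator = 0.58 − 0.4290 = 0.1510; denominator = 1 − 0.4290 = 0.5710
φ_{22} = 0.1510 / 0.5710 = 0.264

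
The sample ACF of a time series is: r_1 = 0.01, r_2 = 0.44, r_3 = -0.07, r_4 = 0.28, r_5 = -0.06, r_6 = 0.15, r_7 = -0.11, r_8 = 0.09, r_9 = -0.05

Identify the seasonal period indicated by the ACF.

The largest autocorrelation is r_2 = 0.44, with weaker echoes at lags 4 (0.28) and 6 (0.15); the remaining lags stay at or below 0.09.
The dominant spike at lag 2 indicates a seasonal period of 2.

2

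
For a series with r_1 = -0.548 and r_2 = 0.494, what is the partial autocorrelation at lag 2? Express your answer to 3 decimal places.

φ_{22} = (r_2 − r_1²) / (1 − r_1²)
r_1² = (-0.548)² = 0.300304
Numerator = 0.494 − 0.3003 = 0.1937; denominator = 1 − 0.3003 = 0.6997
φ_{22} = 0.1937 / 0.6997 = 0.277

0.277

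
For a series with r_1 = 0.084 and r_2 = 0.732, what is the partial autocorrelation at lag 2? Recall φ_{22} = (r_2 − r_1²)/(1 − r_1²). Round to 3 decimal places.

φ_{22} = (r_2 − r_1²) / (1 − r_1²)
r_1² = (0.084)² = 0.007056
Numerator = 0.732 − 0.0071 = 0.7249; denominator = 1 − 0.0071 = 0.9929
φ_{22} = 0.7249 / 0.9929 = 0.730

0.730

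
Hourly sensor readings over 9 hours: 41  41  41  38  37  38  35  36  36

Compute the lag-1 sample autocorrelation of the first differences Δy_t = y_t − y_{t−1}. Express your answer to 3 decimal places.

-0.420

First differences Δy: 0, 0, -3, -1, 1, -3, 1, 0
Mean of differences = -0.6250
Numerator Σ(Δy_t−Δȳ)(Δy_{t+1}−Δȳ) = -7.5156
Denominator Σ(Δy_t−Δȳ)² = 17.8750
r_1(Δy) = -7.5156 / 17.8750 = -0.420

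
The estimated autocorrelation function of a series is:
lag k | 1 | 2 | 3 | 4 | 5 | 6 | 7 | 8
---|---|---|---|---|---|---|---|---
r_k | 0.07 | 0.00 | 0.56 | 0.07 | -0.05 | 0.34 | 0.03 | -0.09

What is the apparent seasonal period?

3

The largest autocorrelation is r_3 = 0.56, with a weaker echo at lag 6 (0.34); the remaining lags stay at or below 0.07.
The dominant spike at lag 3 indicates a seasonal period of 3.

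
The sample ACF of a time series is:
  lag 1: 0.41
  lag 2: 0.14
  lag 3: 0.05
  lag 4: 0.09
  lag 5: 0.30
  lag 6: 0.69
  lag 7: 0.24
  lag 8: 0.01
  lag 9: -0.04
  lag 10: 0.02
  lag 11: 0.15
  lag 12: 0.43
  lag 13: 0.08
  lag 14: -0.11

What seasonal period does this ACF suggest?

6

The largest autocorrelation is r_6 = 0.69, with a weaker echo at lag 12 (0.43); the remaining lags stay at or below 0.41. The elevated value at lag 1 (0.41), dropping to 0.14 at lag 2, reflects decaying short-term dependence rather than seasonality.
The dominant spike at lag 6 indicates a seasonal period of 6.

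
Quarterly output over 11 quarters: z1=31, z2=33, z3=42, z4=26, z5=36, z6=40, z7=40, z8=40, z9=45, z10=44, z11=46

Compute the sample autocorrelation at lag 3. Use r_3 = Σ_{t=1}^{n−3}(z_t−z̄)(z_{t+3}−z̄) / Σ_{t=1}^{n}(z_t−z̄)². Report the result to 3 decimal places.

0.300

Mean z̄ = (31 + 33 + 42 + 26 + 36 + 40 + 40 + 40 + 45 + 44 + 46)/11 = 38.4545
Numerator Σ_{t=1}^{8}(z_t−z̄)(z_{t+3}−z̄) = 119.0165
Denominator Σ(z_t−z̄)² = 396.7273
r_3 = 119.0165 / 396.7273 = 0.300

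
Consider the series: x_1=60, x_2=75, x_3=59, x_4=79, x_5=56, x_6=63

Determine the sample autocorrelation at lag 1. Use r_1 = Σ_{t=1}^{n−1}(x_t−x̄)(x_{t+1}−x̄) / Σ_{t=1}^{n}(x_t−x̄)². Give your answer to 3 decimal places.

Mean x̄ = (60 + 75 + 59 + 79 + 56 + 63)/6 = 65.3333
Deviations from mean: -5.3333, 9.6667, -6.3333, 13.6667, -9.3333, -2.3333
Numerator Σ_{t=1}^{5}(x_t−x̄)(x_{t+1}−x̄) = -305.1111
Denominator Σ(x_t−x̄)² = 441.3333
r_1 = -305.1111 / 441.3333 = -0.691

-0.691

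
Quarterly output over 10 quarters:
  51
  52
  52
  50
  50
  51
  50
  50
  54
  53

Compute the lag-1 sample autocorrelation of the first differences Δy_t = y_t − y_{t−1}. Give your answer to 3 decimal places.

-0.233

First differences Δy: 1, 0, -2, 0, 1, -1, 0, 4, -1
Mean of differences = 0.2222
Numerator Σ(Δy_t−Δȳ)(Δy_{t+1}−Δȳ) = -5.4938
Denominator Σ(Δy_t−Δȳ)² = 23.5556
r_1(Δy) = -5.4938 / 23.5556 = -0.233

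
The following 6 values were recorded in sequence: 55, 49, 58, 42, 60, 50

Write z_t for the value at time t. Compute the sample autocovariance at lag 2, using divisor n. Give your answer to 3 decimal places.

19.519

Mean z̄ = (55 + 49 + 58 + 42 + 60 + 50)/6 = 52.3333
Deviations: 2.6667, -3.3333, 5.6667, -10.3333, 7.6667, -2.3333
Σ_{t=1}^{4}(z_t−z̄)(z_{t+2}−z̄) = 117.1111
γ_2 = 117.1111 / 6 = 19.519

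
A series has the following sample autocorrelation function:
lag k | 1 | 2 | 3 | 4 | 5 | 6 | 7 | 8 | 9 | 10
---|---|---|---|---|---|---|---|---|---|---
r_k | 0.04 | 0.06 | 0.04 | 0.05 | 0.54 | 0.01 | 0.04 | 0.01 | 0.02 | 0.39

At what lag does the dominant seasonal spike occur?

The largest autocorrelation is r_5 = 0.54, with a weaker echo at lag 10 (0.39); the remaining lags stay at or below 0.06.
The dominant spike at lag 5 indicates a seasonal period of 5.

5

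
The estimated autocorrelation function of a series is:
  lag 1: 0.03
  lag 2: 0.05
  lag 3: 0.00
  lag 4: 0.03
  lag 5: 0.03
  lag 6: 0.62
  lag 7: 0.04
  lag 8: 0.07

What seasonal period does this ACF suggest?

The largest autocorrelation is r_6 = 0.62; the remaining lags stay at or below 0.07.
The dominant spike at lag 6 indicates a seasonal period of 6.

6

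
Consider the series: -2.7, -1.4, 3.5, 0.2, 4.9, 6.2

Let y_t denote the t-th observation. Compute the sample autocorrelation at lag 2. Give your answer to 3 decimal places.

-0.066

Mean ȳ = (-2.7 − 1.4 + 3.5 + 0.2 + 4.9 + 6.2)/6 = 1.7833
Deviations from mean: -4.4833, -3.1833, 1.7167, -1.5833, 3.1167, 4.4167
Σ(y_t−ȳ)(y_{t+2}−ȳ) = (-7.6964) + (5.0403) + (5.3503) + (-6.9931) = -4.2989
Denominator Σ(y_t−ȳ)² = 64.9083
r_2 = -4.2989 / 64.9083 = -0.066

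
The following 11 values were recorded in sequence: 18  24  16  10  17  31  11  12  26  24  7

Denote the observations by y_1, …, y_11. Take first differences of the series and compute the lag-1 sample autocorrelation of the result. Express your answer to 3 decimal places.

-0.179

First differences Δy: 6, -8, -6, 7, 14, -20, 1, 14, -2, -17
Mean of differences = -1.1000
Numerator Σ(Δy_t−Δȳ)(Δy_{t+1}−Δȳ) = -225.2100
Denominator Σ(Δy_t−Δȳ)² = 1258.9000
r_1(Δy) = -225.2100 / 1258.9000 = -0.179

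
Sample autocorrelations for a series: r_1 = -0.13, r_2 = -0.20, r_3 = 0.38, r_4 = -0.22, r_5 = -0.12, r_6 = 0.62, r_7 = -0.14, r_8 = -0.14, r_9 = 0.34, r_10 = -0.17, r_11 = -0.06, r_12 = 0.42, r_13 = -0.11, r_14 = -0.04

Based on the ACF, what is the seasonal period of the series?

6

The largest autocorrelation is r_6 = 0.62, with a weaker echo at lag 12 (0.42); the remaining lags stay at or below 0.38.
The dominant spike at lag 6 indicates a seasonal period of 6.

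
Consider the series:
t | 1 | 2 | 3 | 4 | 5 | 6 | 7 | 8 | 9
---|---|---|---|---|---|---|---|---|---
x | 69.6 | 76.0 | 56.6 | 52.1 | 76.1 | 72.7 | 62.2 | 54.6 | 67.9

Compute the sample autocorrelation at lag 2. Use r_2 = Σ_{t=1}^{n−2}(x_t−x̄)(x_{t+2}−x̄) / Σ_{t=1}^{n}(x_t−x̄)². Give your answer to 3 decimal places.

-0.717

Mean x̄ = (69.6 + 76.0 + 56.6 + 52.1 + 76.1 + 72.7 + 62.2 + 54.6 + 67.9)/9 = 65.3111
Σ(x_t−x̄)(x_{t+2}−x̄) = (-37.3610) + (-141.2121) + (-93.9832) + (-97.6154) + (-33.5654) + (-79.1432) + (-8.0543) = -490.9347
Denominator Σ(x_t−x̄)² = 685.1689
r_2 = -490.9347 / 685.1689 = -0.717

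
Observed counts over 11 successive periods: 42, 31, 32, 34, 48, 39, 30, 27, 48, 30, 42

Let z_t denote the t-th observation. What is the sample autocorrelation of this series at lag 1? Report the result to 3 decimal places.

Mean z̄ = (42 + 31 + 32 + 34 + 48 + 39 + 30 + 27 + 48 + 30 + 42)/11 = 36.6364
Numerator Σ_{t=1}^{10}(z_t−z̄)(z_{t+1}−z̄) = -167.2231
Denominator Σ(z_t−z̄)² = 562.5455
r_1 = -167.2231 / 562.5455 = -0.297

-0.297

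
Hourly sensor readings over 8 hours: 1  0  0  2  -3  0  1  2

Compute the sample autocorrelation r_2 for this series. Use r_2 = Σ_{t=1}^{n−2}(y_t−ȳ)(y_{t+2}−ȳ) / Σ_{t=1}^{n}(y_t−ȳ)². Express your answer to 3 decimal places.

Mean ȳ = (1 + 0 + 0 + 2 − 3 + 0 + 1 + 2)/8 = 0.3750
Deviations from mean: 0.6250, -0.3750, -0.3750, 1.6250, -3.3750, -0.3750, 0.6250, 1.6250
Σ(y_t−ȳ)(y_{t+2}−ȳ) = (-0.2344) + (-0.6094) + (1.2656) + (-0.6094) + (-2.1094) + (-0.6094) = -2.9063
Denominator Σ(y_t−ȳ)² = 17.8750
r_2 = -2.9063 / 17.8750 = -0.163

-0.163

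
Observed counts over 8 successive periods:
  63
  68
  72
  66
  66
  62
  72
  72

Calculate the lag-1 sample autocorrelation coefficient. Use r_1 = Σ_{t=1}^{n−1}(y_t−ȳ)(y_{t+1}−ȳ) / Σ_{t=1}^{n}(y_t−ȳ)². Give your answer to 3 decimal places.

-0.008

Mean ȳ = (63 + 68 + 72 + 66 + 66 + 62 + 72 + 72)/8 = 67.6250
Deviations from mean: -4.6250, 0.3750, 4.3750, -1.6250, -1.6250, -5.6250, 4.3750, 4.3750
Σ(y_t−ȳ)(y_{t+1}−ȳ) = (-1.7344) + (1.6406) + (-7.1094) + (2.6406) + (9.1406) + (-24.6094) + (19.1406) = -0.8906
Denominator Σ(y_t−ȳ)² = 115.8750
r_1 = -0.8906 / 115.8750 = -0.008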